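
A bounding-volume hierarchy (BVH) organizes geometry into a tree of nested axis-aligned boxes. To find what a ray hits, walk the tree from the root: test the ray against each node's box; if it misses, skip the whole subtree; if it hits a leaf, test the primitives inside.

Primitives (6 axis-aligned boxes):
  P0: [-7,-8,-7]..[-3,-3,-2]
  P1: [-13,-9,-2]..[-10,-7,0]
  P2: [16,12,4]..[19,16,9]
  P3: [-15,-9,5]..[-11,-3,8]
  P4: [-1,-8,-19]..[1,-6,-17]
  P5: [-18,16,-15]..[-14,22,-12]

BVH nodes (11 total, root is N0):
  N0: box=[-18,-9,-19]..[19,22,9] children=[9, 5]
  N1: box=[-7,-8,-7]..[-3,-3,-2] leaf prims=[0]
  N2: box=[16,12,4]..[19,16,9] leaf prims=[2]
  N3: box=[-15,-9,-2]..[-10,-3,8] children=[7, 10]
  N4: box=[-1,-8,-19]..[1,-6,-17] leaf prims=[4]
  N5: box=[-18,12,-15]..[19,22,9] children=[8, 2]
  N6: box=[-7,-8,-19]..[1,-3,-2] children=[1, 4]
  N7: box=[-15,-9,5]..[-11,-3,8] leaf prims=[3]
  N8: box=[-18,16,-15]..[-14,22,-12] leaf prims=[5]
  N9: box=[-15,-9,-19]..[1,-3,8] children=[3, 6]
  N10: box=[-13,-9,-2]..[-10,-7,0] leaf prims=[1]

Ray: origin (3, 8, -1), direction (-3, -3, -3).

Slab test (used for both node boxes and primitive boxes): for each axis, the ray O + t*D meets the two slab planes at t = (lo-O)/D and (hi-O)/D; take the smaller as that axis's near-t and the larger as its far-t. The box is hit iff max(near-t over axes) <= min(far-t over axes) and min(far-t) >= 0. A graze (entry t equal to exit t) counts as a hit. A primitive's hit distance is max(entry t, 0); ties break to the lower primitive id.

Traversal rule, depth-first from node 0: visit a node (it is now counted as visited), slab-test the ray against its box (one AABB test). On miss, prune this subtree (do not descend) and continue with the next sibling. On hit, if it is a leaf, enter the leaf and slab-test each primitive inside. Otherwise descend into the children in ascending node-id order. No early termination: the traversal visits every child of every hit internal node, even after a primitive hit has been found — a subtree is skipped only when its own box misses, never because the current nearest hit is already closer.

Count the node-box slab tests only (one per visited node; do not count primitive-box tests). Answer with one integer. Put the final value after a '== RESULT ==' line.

Traverse from the root:
N0 x:[-16/3,7] y:[-14/3,17/3] z:[-10/3,6] -> hit [-10/3,17/3], descend [5, 9]
  N5 x:[-16/3,7] y:[-14/3,-4/3] z:[-10/3,14/3] -> miss, prune
  N9 x:[2/3,6] y:[11/3,17/3] z:[-3,6] -> hit [11/3,17/3], descend [3, 6]
    N3 x:[13/3,6] y:[11/3,17/3] z:[-3,1/3] -> miss, prune
    N6 x:[2/3,10/3] y:[11/3,16/3] z:[1/3,6] -> miss, prune

order=[0, 5, 9, 3, 6]  |boxes|=5  |leaves|=0  hit=miss

== RESULT ==
5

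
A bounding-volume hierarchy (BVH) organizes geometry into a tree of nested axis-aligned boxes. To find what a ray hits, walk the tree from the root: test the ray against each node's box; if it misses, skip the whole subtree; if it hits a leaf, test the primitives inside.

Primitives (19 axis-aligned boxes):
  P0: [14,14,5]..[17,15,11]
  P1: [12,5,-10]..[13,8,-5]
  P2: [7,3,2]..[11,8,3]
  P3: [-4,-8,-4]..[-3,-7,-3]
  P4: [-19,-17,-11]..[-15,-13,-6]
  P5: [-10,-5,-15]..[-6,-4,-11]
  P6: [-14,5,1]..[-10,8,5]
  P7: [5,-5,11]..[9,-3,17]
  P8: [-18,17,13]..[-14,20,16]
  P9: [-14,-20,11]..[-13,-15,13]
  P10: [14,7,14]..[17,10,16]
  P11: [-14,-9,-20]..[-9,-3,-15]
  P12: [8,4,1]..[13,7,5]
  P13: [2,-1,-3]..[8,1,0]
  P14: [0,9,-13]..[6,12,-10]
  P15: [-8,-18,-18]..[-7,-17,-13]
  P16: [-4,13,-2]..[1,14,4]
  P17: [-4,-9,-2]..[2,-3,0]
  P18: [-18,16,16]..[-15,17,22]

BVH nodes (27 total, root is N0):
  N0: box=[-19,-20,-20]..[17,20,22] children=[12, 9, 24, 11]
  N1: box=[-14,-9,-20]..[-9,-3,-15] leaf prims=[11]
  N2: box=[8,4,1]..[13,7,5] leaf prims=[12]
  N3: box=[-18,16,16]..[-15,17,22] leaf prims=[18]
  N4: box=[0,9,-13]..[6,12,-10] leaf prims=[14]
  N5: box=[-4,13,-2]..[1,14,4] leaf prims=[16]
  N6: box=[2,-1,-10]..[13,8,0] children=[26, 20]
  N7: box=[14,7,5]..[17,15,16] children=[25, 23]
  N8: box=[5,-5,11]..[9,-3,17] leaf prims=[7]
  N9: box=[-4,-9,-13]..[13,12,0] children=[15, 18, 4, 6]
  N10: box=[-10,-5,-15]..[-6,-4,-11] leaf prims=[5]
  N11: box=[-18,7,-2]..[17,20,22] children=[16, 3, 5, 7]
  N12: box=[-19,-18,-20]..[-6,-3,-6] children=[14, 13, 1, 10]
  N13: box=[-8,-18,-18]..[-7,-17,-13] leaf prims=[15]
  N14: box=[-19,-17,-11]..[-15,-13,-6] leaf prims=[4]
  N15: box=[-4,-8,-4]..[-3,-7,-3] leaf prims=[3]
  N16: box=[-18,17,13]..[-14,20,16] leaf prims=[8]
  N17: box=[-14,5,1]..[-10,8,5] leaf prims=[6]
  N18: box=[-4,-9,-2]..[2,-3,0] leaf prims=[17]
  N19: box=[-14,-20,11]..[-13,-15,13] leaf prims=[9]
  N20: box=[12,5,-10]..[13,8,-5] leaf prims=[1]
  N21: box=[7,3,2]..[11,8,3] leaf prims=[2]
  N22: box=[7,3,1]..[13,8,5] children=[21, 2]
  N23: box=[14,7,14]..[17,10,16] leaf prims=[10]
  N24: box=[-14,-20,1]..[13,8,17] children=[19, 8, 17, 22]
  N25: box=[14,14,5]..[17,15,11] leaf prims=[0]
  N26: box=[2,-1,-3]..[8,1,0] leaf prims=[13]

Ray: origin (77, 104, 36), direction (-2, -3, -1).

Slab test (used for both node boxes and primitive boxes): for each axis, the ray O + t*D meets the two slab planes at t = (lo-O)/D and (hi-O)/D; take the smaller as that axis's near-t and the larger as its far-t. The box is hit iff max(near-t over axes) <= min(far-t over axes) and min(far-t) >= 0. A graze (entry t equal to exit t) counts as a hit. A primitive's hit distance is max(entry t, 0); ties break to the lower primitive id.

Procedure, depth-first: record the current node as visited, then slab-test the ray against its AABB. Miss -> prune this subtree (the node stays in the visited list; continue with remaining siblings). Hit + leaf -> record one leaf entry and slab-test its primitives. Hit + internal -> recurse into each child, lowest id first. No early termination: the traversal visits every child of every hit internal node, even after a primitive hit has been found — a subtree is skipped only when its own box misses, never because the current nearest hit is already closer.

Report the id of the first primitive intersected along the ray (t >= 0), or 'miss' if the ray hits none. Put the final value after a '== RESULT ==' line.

Trace the traversal:
N0 x:[30,48] y:[28,124/3] z:[14,56] -> hit [30,124/3], descend [9, 11, 12, 24]
  N9 x:[32,81/2] y:[92/3,113/3] z:[36,49] -> hit [36,113/3], descend [4, 6, 15, 18]
    N4 x:[71/2,77/2] y:[92/3,95/3] z:[46,49] -> miss, prune
    N6 x:[32,75/2] y:[32,35] z:[36,46] -> miss, prune
    N15 x:[40,81/2] y:[37,112/3] z:[39,40] -> miss, prune
    N18 x:[75/2,81/2] y:[107/3,113/3] z:[36,38] -> hit [75/2,113/3] leaf, test {P17@t=75/2}
  N11 x:[30,95/2] y:[28,97/3] z:[14,38] -> hit [30,97/3], descend [3, 5, 7, 16]
    N3 x:[46,95/2] y:[29,88/3] z:[14,20] -> miss, prune
    N5 x:[38,81/2] y:[30,91/3] z:[32,38] -> miss, prune
    N7 x:[30,63/2] y:[89/3,97/3] z:[20,31] -> hit [30,31], descend [23, 25]
      N23 x:[30,63/2] y:[94/3,97/3] z:[20,22] -> miss, prune
      N25 x:[30,63/2] y:[89/3,30] z:[25,31] -> hit [30,30] leaf, test {P0@t=30}
    N16 x:[91/2,95/2] y:[28,29] z:[20,23] -> miss, prune
  N12 x:[83/2,48] y:[107/3,122/3] z:[42,56] -> miss, prune
  N24 x:[32,91/2] y:[32,124/3] z:[19,35] -> hit [32,35], descend [8, 17, 19, 22]
    N8 x:[34,36] y:[107/3,109/3] z:[19,25] -> miss, prune
    N17 x:[87/2,91/2] y:[32,33] z:[31,35] -> miss, prune
    N19 x:[45,91/2] y:[119/3,124/3] z:[23,25] -> miss, prune
    N22 x:[32,35] y:[32,101/3] z:[31,35] -> hit [32,101/3], descend [2, 21]
      N2 x:[32,69/2] y:[97/3,100/3] z:[31,35] -> hit [97/3,100/3] leaf, test {P12@t=97/3}
      N21 x:[33,35] y:[32,101/3] z:[33,34] -> hit [33,101/3] leaf, test {P2@t=33}

Visited [0, 9, 4, 6, 15, 18, 11, 3, 5, 7, 23, 25, 16, 12, 24, 8, 17, 19, 22, 2, 21]. Tests: 21 box, 4 leaf. Nearest: P0.

== RESULT ==
0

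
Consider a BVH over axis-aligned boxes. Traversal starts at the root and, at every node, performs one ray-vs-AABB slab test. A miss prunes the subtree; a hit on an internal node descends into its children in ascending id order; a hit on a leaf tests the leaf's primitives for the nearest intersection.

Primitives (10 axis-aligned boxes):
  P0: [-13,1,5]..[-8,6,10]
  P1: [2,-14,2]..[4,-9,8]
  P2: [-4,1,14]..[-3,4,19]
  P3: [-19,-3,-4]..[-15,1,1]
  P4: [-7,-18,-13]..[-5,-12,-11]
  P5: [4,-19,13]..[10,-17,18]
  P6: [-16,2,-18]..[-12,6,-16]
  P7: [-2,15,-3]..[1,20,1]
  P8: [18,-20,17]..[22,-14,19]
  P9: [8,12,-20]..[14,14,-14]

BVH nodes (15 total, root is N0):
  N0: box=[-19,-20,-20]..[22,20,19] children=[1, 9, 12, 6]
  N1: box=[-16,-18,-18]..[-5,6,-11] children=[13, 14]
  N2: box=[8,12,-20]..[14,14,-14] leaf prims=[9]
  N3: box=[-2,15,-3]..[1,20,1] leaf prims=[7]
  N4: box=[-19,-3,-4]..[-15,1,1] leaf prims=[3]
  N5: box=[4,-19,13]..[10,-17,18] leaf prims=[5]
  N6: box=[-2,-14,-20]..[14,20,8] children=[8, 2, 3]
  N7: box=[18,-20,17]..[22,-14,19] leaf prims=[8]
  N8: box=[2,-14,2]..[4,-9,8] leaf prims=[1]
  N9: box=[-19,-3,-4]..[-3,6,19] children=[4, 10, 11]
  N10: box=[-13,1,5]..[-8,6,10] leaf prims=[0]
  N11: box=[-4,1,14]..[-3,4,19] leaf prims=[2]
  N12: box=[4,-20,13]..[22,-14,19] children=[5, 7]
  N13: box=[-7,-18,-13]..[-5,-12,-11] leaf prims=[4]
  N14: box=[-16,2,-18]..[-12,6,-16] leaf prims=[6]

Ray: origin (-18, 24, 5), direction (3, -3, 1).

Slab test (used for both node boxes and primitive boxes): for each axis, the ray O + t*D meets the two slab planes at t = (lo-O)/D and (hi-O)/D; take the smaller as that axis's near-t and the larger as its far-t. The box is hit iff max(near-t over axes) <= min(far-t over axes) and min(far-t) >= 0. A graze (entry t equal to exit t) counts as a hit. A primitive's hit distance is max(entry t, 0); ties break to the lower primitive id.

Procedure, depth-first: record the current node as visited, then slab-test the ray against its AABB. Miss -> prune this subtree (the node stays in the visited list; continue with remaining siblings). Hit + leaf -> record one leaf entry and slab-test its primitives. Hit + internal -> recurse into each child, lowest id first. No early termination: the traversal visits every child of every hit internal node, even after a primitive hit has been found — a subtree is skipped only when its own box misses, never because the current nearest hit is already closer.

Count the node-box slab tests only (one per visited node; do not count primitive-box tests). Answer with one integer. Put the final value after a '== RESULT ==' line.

Traverse from the root:
N0 x:[-1/3,40/3] y:[4/3,44/3] z:[-25,14] -> hit [4/3,40/3], descend [1, 6, 9, 12]
  N1 x:[2/3,13/3] y:[6,14] z:[-23,-16] -> miss, prune
  N6 x:[16/3,32/3] y:[4/3,38/3] z:[-25,3] -> miss, prune
  N9 x:[-1/3,5] y:[6,9] z:[-9,14] -> miss, prune
  N12 x:[22/3,40/3] y:[38/3,44/3] z:[8,14] -> hit [38/3,40/3], descend [5, 7]
    N5 x:[22/3,28/3] y:[41/3,43/3] z:[8,13] -> miss, prune
    N7 x:[12,40/3] y:[38/3,44/3] z:[12,14] -> hit [38/3,40/3] leaf, test {P8@t=38/3}

Visited [0, 1, 6, 9, 12, 5, 7]. Tests: 7 box, 1 leaf. Nearest: P8.

== RESULT ==
7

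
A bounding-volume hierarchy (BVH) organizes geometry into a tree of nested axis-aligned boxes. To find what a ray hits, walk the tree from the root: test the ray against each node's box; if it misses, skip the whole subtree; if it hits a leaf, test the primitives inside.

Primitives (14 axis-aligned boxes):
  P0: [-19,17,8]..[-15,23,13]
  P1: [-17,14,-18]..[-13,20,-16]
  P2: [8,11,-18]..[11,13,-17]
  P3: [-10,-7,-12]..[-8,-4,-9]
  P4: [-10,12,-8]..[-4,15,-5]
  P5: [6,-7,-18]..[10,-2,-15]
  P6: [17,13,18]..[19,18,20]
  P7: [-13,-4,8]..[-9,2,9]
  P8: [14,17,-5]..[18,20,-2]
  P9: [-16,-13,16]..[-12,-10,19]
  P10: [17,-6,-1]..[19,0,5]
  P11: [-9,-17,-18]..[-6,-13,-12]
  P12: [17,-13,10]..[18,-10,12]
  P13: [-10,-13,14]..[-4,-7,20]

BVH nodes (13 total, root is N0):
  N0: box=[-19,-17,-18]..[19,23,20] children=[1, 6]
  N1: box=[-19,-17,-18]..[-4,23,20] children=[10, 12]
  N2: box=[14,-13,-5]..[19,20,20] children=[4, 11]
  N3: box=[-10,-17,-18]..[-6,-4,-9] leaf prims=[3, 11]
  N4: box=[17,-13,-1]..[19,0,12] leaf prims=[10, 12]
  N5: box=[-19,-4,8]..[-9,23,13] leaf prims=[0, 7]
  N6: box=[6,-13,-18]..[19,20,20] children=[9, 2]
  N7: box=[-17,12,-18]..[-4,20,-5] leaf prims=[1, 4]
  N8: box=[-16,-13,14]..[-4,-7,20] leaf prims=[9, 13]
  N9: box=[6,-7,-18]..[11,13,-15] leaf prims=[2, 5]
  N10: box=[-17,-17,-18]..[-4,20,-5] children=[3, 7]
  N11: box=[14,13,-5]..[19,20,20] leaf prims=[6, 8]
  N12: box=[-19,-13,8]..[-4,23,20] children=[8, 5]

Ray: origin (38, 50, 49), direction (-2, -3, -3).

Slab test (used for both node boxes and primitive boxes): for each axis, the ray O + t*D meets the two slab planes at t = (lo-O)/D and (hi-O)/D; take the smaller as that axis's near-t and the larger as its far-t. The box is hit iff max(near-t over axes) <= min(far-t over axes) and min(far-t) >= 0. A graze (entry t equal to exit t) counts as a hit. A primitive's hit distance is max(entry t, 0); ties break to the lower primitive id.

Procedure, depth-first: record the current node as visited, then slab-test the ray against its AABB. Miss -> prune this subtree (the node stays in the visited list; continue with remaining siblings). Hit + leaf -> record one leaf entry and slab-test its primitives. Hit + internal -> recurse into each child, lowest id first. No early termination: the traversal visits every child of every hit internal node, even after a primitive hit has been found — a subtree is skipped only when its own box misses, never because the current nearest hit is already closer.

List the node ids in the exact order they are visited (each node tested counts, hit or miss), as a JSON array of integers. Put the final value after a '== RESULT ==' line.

Trace the traversal:
N0 x:[19/2,57/2] y:[9,67/3] z:[29/3,67/3] -> hit [29/3,67/3], descend [1, 6]
  N1 x:[21,57/2] y:[9,67/3] z:[29/3,67/3] -> hit [21,67/3], descend [10, 12]
    N10 x:[21,55/2] y:[10,67/3] z:[18,67/3] -> hit [21,67/3], descend [3, 7]
      N3 x:[22,24] y:[18,67/3] z:[58/3,67/3] -> hit [22,67/3] leaf, test {P3(miss), P11@t=22}
      N7 x:[21,55/2] y:[10,38/3] z:[18,67/3] -> miss, prune
    N12 x:[21,57/2] y:[9,21] z:[29/3,41/3] -> miss, prune
  N6 x:[19/2,16] y:[10,21] z:[29/3,67/3] -> hit [10,16], descend [2, 9]
    N2 x:[19/2,12] y:[10,21] z:[29/3,18] -> hit [10,12], descend [4, 11]
      N4 x:[19/2,21/2] y:[50/3,21] z:[37/3,50/3] -> miss, prune
      N11 x:[19/2,12] y:[10,37/3] z:[29/3,18] -> hit [10,12] leaf, test {P6(miss), P8(miss)}
    N9 x:[27/2,16] y:[37/3,19] z:[64/3,67/3] -> miss, prune

order=[0, 1, 10, 3, 7, 12, 6, 2, 4, 11, 9]  |boxes|=11  |leaves|=2  hit=P11

== RESULT ==
[0, 1, 10, 3, 7, 12, 6, 2, 4, 11, 9]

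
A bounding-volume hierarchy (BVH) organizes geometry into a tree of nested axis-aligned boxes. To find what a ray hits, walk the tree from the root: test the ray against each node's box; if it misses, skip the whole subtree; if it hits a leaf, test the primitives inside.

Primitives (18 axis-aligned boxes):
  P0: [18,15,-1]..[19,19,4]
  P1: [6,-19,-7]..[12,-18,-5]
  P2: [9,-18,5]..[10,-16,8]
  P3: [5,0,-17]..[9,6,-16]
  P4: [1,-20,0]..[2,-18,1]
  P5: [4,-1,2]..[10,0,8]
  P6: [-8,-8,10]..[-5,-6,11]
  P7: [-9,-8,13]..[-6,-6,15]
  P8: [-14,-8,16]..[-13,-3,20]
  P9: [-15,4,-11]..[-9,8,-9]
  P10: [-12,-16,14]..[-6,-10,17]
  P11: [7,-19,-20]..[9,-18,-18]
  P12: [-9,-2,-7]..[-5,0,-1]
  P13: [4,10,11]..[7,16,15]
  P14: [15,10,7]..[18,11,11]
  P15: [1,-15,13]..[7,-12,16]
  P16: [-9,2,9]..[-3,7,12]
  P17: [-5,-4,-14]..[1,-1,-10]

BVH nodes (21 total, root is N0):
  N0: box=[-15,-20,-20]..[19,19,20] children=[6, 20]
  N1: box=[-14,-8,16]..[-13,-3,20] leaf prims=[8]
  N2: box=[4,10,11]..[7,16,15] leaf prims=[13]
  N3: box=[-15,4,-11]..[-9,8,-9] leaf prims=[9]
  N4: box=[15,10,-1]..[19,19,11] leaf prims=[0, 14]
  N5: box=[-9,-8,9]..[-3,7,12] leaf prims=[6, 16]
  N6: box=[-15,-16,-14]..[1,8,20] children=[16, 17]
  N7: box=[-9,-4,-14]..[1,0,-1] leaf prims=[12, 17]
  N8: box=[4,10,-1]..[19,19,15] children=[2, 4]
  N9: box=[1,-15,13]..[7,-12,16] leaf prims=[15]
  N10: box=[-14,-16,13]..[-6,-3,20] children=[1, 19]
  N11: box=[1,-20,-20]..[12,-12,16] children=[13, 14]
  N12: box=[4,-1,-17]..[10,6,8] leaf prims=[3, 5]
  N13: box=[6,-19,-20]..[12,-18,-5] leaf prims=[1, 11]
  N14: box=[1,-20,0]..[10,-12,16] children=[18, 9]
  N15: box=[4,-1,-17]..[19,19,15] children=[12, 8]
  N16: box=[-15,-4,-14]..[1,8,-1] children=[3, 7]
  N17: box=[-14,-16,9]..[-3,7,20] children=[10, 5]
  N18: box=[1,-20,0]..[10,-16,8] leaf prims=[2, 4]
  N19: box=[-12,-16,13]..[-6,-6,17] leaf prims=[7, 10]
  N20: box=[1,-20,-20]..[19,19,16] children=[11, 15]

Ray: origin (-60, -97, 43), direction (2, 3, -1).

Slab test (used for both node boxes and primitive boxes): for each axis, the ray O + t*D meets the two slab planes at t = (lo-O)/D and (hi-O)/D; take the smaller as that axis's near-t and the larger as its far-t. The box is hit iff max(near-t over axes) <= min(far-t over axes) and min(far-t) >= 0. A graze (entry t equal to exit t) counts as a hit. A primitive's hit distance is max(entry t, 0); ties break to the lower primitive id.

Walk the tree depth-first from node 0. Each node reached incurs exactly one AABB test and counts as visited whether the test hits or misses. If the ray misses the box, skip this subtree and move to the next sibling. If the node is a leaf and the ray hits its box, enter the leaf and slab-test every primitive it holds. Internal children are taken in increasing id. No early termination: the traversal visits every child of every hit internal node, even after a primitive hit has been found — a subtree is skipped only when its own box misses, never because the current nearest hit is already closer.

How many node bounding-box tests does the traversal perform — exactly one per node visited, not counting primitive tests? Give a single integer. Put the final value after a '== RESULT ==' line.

Traverse from the root:
N0 x:[45/2,79/2] y:[77/3,116/3] z:[23,63] -> hit [77/3,116/3], descend [6, 20]
  N6 x:[45/2,61/2] y:[27,35] z:[23,57] -> hit [27,61/2], descend [16, 17]
    N16 x:[45/2,61/2] y:[31,35] z:[44,57] -> miss, prune
    N17 x:[23,57/2] y:[27,104/3] z:[23,34] -> hit [27,57/2], descend [5, 10]
      N5 x:[51/2,57/2] y:[89/3,104/3] z:[31,34] -> miss, prune
      N10 x:[23,27] y:[27,94/3] z:[23,30] -> hit [27,27], descend [1, 19]
        N1 x:[23,47/2] y:[89/3,94/3] z:[23,27] -> miss, prune
        N19 x:[24,27] y:[27,91/3] z:[26,30] -> hit [27,27] leaf, test {P7(miss), P10@t=27}
  N20 x:[61/2,79/2] y:[77/3,116/3] z:[27,63] -> hit [61/2,116/3], descend [11, 15]
    N11 x:[61/2,36] y:[77/3,85/3] z:[27,63] -> miss, prune
    N15 x:[32,79/2] y:[32,116/3] z:[28,60] -> hit [32,116/3], descend [8, 12]
      N8 x:[32,79/2] y:[107/3,116/3] z:[28,44] -> hit [107/3,116/3], descend [2, 4]
        N2 x:[32,67/2] y:[107/3,113/3] z:[28,32] -> miss, prune
        N4 x:[75/2,79/2] y:[107/3,116/3] z:[32,44] -> hit [75/2,116/3] leaf, test {P0(miss), P14(miss)}
      N12 x:[32,35] y:[32,103/3] z:[35,60] -> miss, prune

15 AABB tests over nodes [0, 6, 16, 17, 5, 10, 1, 19, 20, 11, 15, 8, 2, 4, 12]; 2 leaves entered; closest P10.

== RESULT ==
15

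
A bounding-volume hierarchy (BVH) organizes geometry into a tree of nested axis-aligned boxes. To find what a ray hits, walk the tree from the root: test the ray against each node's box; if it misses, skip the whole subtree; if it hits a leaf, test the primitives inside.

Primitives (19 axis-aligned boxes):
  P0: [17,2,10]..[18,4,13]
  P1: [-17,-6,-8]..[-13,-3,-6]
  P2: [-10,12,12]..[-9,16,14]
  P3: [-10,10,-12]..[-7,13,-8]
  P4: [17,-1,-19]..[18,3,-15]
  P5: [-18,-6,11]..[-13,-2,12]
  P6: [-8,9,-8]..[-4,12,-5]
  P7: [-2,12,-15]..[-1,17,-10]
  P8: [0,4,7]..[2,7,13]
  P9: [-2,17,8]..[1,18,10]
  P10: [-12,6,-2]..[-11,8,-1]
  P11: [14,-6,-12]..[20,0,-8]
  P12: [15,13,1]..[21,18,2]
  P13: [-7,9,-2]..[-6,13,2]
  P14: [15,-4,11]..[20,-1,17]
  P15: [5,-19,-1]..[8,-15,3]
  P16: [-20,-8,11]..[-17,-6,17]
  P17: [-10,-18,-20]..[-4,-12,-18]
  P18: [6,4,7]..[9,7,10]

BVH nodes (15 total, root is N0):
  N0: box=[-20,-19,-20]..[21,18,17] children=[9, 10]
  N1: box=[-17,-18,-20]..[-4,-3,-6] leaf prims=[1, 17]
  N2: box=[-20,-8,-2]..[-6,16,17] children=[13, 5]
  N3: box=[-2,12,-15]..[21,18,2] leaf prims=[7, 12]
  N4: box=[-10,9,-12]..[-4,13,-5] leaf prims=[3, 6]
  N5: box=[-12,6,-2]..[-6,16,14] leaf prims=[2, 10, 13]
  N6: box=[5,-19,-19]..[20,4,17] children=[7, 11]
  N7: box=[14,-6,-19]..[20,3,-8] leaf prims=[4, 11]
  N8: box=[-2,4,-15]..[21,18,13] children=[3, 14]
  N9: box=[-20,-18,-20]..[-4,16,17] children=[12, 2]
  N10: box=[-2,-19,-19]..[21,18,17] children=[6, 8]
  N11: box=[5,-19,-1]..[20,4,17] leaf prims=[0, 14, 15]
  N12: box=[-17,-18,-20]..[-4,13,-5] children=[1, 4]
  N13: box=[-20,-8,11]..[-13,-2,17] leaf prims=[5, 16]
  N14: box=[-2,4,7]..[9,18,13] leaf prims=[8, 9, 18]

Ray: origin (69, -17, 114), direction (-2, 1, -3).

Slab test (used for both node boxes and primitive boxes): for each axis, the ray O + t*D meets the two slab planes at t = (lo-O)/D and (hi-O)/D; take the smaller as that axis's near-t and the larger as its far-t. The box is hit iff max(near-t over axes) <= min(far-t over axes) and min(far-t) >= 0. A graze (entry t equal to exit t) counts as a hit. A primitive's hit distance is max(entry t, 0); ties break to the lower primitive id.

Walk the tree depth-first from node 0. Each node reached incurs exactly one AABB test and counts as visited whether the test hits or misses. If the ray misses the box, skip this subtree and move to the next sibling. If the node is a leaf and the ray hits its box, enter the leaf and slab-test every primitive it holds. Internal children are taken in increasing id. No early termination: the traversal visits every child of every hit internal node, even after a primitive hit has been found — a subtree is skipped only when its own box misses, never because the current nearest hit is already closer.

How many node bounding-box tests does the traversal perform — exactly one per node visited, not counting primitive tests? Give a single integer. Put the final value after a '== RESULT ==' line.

Walk:
N0 x:[24,89/2] y:[-2,35] z:[97/3,134/3] -> hit [97/3,35], descend [9, 10]
  N9 x:[73/2,89/2] y:[-1,33] z:[97/3,134/3] -> miss, prune
  N10 x:[24,71/2] y:[-2,35] z:[97/3,133/3] -> hit [97/3,35], descend [6, 8]
    N6 x:[49/2,32] y:[-2,21] z:[97/3,133/3] -> miss, prune
    N8 x:[24,71/2] y:[21,35] z:[101/3,43] -> hit [101/3,35], descend [3, 14]
      N3 x:[24,71/2] y:[29,35] z:[112/3,43] -> miss, prune
      N14 x:[30,71/2] y:[21,35] z:[101/3,107/3] -> hit [101/3,35] leaf, test {P8(miss), P9@t=104/3, P18(miss)}

order=[0, 9, 10, 6, 8, 3, 14]  |boxes|=7  |leaves|=1  hit=P9

== RESULT ==
7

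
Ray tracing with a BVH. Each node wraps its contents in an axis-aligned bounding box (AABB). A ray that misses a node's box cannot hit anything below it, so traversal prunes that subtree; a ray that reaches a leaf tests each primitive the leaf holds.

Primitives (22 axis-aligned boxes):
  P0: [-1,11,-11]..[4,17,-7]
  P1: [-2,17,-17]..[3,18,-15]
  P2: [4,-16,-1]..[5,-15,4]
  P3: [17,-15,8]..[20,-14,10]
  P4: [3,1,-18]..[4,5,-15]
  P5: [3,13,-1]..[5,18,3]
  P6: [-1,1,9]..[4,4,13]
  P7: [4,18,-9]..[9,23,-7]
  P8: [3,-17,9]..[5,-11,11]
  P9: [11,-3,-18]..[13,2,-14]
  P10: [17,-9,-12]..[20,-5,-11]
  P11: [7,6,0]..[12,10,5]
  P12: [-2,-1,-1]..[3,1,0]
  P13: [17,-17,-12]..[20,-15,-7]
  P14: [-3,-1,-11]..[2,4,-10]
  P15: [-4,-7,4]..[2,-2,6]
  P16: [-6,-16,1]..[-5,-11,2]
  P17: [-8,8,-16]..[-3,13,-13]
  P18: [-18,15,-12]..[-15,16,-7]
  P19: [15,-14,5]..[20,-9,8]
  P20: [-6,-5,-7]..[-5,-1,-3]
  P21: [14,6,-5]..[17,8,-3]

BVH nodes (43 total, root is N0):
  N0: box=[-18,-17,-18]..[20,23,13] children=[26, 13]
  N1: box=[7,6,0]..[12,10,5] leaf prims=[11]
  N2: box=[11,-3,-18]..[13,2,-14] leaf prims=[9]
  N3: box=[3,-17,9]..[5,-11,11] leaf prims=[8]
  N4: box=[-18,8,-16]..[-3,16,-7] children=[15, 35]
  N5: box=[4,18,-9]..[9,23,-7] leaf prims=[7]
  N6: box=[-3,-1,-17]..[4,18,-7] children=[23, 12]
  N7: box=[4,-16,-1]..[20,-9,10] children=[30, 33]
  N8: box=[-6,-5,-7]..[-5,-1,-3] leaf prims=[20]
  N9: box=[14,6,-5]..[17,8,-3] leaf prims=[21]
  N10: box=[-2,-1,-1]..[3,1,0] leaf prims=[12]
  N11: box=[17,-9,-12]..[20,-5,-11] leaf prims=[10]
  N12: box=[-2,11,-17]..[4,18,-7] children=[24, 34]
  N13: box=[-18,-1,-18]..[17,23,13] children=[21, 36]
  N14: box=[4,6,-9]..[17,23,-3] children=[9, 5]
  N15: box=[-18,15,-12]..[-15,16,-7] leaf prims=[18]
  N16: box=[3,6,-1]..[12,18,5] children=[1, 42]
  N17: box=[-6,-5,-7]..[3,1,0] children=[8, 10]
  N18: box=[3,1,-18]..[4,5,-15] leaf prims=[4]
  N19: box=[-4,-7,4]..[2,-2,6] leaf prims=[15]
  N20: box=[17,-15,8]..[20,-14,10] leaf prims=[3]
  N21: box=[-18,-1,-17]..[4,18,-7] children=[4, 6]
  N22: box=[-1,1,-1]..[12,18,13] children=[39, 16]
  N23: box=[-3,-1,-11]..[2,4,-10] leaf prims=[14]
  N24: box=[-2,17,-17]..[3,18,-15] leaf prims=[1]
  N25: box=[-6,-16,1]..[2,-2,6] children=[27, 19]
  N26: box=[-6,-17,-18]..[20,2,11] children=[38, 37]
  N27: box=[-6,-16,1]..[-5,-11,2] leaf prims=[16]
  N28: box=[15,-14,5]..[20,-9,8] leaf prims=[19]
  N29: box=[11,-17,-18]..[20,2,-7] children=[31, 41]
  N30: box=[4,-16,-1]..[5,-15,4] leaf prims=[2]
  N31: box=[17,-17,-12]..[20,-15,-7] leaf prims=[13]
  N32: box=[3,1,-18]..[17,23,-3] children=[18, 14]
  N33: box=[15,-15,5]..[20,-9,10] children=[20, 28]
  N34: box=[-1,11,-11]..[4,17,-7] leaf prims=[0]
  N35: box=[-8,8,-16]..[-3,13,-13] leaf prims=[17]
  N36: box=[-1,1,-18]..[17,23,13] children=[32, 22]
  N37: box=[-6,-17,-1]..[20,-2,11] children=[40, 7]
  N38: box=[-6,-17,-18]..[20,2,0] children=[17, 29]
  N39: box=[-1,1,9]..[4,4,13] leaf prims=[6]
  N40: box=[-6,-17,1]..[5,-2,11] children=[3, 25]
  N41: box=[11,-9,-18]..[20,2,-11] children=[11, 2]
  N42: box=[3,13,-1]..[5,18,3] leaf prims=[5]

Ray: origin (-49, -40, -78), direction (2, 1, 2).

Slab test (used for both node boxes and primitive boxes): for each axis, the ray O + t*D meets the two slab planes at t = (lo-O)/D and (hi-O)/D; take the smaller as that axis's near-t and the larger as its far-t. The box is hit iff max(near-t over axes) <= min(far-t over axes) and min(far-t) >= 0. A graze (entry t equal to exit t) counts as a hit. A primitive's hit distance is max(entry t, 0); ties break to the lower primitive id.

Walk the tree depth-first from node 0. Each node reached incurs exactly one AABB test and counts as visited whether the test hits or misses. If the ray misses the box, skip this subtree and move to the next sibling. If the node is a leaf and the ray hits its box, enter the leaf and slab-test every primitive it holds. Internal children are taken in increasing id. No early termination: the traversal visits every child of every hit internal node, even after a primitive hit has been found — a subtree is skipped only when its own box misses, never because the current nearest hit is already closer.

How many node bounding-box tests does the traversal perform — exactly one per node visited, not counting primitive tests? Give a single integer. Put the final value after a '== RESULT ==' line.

Trace the traversal:
N0 x:[31/2,69/2] y:[23,63] z:[30,91/2] -> hit [30,69/2], descend [13, 26]
  N13 x:[31/2,33] y:[39,63] z:[30,91/2] -> miss, prune
  N26 x:[43/2,69/2] y:[23,42] z:[30,89/2] -> hit [30,69/2], descend [37, 38]
    N37 x:[43/2,69/2] y:[23,38] z:[77/2,89/2] -> miss, prune
    N38 x:[43/2,69/2] y:[23,42] z:[30,39] -> hit [30,69/2], descend [17, 29]
      N17 x:[43/2,26] y:[35,41] z:[71/2,39] -> miss, prune
      N29 x:[30,69/2] y:[23,42] z:[30,71/2] -> hit [30,69/2], descend [31, 41]
        N31 x:[33,69/2] y:[23,25] z:[33,71/2] -> miss, prune
        N41 x:[30,69/2] y:[31,42] z:[30,67/2] -> hit [31,67/2], descend [2, 11]
          N2 x:[30,31] y:[37,42] z:[30,32] -> miss, prune
          N11 x:[33,69/2] y:[31,35] z:[33,67/2] -> hit [33,67/2] leaf, test {P10@t=33}

11 AABB tests over nodes [0, 13, 26, 37, 38, 17, 29, 31, 41, 2, 11]; 1 leaf entered; closest P10.

== RESULT ==
11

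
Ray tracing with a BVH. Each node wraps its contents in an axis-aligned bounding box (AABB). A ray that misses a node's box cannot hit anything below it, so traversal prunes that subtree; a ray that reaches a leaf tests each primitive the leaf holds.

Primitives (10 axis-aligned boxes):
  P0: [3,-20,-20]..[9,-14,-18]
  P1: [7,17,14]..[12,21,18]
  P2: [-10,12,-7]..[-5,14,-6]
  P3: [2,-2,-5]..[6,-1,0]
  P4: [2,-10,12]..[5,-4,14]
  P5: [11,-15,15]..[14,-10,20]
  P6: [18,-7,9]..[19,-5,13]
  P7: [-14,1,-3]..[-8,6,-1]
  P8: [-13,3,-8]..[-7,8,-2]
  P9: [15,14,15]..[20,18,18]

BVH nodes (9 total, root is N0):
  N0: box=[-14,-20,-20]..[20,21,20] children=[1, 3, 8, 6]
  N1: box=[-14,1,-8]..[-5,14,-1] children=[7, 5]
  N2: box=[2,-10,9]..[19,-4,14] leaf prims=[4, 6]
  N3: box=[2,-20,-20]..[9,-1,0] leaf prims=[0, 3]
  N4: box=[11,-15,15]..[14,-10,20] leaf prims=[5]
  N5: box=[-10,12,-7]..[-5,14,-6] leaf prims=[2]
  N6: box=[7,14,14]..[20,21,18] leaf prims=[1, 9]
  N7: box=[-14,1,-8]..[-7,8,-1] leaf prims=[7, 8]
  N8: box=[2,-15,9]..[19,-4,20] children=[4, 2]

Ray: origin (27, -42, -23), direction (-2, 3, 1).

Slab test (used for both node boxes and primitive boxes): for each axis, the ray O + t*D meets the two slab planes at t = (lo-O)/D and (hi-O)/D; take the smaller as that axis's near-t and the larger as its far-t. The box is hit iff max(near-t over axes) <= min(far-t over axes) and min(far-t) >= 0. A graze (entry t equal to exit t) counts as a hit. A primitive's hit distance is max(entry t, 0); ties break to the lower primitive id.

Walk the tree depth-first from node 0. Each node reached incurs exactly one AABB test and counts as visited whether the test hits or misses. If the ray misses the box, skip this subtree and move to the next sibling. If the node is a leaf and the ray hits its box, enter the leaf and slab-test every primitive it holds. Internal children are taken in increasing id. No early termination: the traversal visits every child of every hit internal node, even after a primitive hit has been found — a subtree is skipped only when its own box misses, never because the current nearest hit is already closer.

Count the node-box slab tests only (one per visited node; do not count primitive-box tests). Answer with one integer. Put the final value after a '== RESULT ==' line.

Trace the traversal:
N0 x:[7/2,41/2] y:[22/3,21] z:[3,43] -> hit [22/3,41/2], descend [1, 3, 6, 8]
  N1 x:[16,41/2] y:[43/3,56/3] z:[15,22] -> hit [16,56/3], descend [5, 7]
    N5 x:[16,37/2] y:[18,56/3] z:[16,17] -> miss, prune
    N7 x:[17,41/2] y:[43/3,50/3] z:[15,22] -> miss, prune
  N3 x:[9,25/2] y:[22/3,41/3] z:[3,23] -> hit [9,25/2] leaf, test {P0(miss), P3(miss)}
  N6 x:[7/2,10] y:[56/3,21] z:[37,41] -> miss, prune
  N8 x:[4,25/2] y:[9,38/3] z:[32,43] -> miss, prune

order=[0, 1, 5, 7, 3, 6, 8]  |boxes|=7  |leaves|=1  hit=miss

== RESULT ==
7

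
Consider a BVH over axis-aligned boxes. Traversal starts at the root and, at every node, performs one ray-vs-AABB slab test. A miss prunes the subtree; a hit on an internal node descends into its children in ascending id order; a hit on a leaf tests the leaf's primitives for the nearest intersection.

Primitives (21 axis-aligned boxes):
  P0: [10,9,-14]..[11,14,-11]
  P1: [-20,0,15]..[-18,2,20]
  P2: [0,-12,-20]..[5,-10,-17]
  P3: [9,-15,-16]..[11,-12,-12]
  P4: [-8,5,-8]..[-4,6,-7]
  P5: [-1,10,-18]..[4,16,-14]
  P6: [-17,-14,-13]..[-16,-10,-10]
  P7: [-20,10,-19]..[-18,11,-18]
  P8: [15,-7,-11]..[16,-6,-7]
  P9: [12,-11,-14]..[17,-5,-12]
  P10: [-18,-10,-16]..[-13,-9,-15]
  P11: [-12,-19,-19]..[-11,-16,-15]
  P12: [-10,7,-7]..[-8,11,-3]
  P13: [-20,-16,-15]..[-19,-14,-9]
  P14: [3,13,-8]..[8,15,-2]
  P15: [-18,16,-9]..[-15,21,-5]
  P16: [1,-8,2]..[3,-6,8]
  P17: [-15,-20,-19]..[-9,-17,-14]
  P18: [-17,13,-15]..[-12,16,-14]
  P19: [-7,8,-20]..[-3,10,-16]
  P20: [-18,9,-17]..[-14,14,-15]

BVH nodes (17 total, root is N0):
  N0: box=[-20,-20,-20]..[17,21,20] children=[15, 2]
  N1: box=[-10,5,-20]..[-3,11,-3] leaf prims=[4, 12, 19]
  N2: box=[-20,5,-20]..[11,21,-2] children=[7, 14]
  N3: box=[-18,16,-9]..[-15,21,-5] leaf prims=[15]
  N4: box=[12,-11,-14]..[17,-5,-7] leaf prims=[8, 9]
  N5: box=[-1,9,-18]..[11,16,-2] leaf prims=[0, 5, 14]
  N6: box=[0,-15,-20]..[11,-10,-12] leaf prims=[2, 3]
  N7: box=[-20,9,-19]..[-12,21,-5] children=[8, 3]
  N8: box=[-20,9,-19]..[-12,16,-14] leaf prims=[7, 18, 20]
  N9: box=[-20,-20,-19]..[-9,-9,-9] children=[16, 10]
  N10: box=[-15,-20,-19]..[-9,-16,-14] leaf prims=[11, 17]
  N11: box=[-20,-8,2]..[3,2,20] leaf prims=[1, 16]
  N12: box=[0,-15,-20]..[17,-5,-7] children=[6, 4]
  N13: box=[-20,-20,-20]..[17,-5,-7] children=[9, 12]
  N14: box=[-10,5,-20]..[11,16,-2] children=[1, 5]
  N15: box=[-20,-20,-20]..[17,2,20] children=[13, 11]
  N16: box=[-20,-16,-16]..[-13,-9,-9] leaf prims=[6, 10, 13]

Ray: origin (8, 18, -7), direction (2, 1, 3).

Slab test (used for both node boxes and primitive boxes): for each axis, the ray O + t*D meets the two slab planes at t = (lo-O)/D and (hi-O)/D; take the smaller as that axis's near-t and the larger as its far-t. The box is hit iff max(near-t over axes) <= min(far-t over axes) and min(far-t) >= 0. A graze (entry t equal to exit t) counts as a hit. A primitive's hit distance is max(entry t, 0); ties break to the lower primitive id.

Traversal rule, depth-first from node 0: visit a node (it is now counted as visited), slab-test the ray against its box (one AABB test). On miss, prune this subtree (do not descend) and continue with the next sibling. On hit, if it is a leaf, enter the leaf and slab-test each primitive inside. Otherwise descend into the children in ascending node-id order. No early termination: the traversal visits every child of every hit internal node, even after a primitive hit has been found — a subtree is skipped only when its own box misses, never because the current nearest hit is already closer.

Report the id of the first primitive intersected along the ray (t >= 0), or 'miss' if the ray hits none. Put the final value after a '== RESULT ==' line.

Walk:
N0 x:[-14,9/2] y:[-38,3] z:[-13/3,9] -> hit [-13/3,3], descend [2, 15]
  N2 x:[-14,3/2] y:[-13,3] z:[-13/3,5/3] -> hit [-13/3,3/2], descend [7, 14]
    N7 x:[-14,-10] y:[-9,3] z:[-4,2/3] -> miss, prune
    N14 x:[-9,3/2] y:[-13,-2] z:[-13/3,5/3] -> miss, prune
  N15 x:[-14,9/2] y:[-38,-16] z:[-13/3,9] -> miss, prune

order=[0, 2, 7, 14, 15]  |boxes|=5  |leaves|=0  hit=miss

== RESULT ==
miss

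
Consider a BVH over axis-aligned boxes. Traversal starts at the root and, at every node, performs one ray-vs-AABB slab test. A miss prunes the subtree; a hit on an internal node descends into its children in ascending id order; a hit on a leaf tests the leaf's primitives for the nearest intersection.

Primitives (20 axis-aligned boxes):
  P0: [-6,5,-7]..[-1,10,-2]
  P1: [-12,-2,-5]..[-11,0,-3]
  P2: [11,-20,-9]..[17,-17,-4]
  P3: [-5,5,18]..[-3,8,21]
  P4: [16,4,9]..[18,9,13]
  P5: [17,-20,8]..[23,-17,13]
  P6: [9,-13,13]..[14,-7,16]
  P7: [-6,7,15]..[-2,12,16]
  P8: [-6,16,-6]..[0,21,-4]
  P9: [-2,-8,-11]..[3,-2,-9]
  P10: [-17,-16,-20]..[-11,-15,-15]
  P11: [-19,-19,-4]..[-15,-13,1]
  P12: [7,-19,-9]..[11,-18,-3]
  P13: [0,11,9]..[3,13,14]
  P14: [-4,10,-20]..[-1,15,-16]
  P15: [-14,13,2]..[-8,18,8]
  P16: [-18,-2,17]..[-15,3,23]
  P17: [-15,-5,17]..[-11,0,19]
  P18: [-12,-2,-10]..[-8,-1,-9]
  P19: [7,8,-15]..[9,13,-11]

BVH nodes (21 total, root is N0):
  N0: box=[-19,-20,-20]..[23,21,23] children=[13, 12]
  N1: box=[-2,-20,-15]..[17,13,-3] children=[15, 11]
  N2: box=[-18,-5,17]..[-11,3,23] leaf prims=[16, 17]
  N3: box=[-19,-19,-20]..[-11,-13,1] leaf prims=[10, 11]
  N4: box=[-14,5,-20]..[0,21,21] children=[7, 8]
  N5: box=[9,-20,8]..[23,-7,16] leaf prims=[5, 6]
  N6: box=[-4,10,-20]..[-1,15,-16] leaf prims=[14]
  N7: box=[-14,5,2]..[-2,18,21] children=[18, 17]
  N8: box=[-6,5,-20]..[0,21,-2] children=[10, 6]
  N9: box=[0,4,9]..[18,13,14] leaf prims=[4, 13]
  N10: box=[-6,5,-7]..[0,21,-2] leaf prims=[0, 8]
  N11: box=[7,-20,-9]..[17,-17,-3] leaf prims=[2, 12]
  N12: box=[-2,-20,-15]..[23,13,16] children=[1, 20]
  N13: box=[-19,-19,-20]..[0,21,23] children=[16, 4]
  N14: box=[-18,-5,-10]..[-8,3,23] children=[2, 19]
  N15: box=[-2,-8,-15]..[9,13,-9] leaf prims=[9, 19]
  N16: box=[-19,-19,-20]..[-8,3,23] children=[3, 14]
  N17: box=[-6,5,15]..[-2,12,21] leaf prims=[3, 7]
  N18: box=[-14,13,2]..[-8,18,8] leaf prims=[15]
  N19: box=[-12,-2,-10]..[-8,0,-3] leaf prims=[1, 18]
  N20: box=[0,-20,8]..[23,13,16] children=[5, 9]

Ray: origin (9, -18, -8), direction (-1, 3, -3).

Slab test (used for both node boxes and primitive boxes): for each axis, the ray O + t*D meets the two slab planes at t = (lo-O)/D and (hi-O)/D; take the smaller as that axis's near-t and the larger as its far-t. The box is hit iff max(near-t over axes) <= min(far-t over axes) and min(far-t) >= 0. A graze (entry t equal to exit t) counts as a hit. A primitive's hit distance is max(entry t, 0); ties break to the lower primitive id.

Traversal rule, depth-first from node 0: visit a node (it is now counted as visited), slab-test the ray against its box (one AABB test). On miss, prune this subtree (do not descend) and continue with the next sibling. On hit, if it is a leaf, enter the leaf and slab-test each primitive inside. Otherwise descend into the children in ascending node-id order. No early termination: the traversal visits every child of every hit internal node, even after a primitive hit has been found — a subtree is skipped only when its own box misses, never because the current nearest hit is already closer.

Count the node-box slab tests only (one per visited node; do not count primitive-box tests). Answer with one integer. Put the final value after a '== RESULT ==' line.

Walk:
N0 x:[-14,28] y:[-2/3,13] z:[-31/3,4] -> hit [-2/3,4], descend [12, 13]
  N12 x:[-14,11] y:[-2/3,31/3] z:[-8,7/3] -> hit [-2/3,7/3], descend [1, 20]
    N1 x:[-8,11] y:[-2/3,31/3] z:[-5/3,7/3] -> hit [-2/3,7/3], descend [11, 15]
      N11 x:[-8,2] y:[-2/3,1/3] z:[-5/3,1/3] -> hit [-2/3,1/3] leaf, test {P2(miss), P12@t=0}
      N15 x:[0,11] y:[10/3,31/3] z:[1/3,7/3] -> miss, prune
    N20 x:[-14,9] y:[-2/3,31/3] z:[-8,-16/3] -> miss, prune
  N13 x:[9,28] y:[-1/3,13] z:[-31/3,4] -> miss, prune

order=[0, 12, 1, 11, 15, 20, 13]  |boxes|=7  |leaves|=1  hit=P12

== RESULT ==
7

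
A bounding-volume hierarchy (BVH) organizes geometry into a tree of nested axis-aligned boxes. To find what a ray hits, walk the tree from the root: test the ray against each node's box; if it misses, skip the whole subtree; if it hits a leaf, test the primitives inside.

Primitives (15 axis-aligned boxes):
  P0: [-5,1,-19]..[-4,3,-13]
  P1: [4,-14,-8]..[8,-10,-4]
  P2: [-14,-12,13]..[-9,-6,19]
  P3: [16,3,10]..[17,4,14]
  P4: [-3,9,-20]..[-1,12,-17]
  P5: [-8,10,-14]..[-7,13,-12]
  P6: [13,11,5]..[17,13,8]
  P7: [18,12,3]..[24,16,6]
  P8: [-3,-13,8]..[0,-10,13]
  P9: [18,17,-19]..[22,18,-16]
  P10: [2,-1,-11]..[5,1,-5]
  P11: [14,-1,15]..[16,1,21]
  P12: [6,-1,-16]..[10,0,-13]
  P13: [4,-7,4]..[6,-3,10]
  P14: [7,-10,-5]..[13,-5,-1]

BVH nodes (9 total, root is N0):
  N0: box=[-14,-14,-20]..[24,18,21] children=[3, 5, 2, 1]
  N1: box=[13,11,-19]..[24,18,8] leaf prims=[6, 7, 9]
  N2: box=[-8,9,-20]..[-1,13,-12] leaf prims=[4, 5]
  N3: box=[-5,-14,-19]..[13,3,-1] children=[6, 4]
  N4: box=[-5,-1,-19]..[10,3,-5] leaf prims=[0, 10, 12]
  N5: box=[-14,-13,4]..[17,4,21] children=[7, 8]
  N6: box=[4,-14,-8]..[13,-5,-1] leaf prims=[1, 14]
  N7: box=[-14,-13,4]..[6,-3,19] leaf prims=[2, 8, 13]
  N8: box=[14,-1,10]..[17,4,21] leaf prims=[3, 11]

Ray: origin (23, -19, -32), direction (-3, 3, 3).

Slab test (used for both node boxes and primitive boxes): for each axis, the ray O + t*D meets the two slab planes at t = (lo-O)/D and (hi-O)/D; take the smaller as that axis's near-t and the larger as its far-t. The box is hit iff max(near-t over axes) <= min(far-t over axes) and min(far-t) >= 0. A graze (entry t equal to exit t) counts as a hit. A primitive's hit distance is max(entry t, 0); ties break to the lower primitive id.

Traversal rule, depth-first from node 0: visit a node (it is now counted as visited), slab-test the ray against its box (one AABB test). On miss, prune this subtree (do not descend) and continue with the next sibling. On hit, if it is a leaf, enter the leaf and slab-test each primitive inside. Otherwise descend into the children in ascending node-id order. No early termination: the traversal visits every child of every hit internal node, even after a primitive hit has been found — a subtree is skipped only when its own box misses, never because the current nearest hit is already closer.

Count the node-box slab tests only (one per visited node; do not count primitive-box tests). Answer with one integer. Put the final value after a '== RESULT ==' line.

Trace the traversal:
N0 x:[-1/3,37/3] y:[5/3,37/3] z:[4,53/3] -> hit [4,37/3], descend [1, 2, 3, 5]
  N1 x:[-1/3,10/3] y:[10,37/3] z:[13/3,40/3] -> miss, prune
  N2 x:[8,31/3] y:[28/3,32/3] z:[4,20/3] -> miss, prune
  N3 x:[10/3,28/3] y:[5/3,22/3] z:[13/3,31/3] -> hit [13/3,22/3], descend [4, 6]
    N4 x:[13/3,28/3] y:[6,22/3] z:[13/3,9] -> hit [6,22/3] leaf, test {P0(miss), P10(miss), P12(miss)}
    N6 x:[10/3,19/3] y:[5/3,14/3] z:[8,31/3] -> miss, prune
  N5 x:[2,37/3] y:[2,23/3] z:[12,53/3] -> miss, prune

order=[0, 1, 2, 3, 4, 6, 5]  |boxes|=7  |leaves|=1  hit=miss

== RESULT ==
7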